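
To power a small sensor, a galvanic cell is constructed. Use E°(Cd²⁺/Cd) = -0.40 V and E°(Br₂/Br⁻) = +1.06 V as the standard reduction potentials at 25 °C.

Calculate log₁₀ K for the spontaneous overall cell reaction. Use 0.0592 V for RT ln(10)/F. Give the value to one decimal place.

49.3

Cathode: Br₂/Br⁻; anode: Cd²⁺/Cd. E°cell = +1.46 V, n = 2.
log K = nE°cell / 0.0592 = (2)(+1.46) / 0.0592 = 49.3.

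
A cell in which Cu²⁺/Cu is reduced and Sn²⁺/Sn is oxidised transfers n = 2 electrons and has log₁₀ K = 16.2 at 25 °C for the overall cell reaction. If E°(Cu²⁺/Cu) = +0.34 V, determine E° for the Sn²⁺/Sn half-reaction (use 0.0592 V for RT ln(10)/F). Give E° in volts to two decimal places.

-0.14 V

E°cell = (0.0592/n)·log K = (0.0592/2)(16.2) = +0.480 V.
Since Cu²⁺/Cu is the cathode and Sn²⁺/Sn the anode, E°cell = E°(Cu²⁺/Cu) − E°(Sn²⁺/Sn).
So E°(Sn²⁺/Sn) = E°(Cu²⁺/Cu) − E°cell = (+0.34) − (+0.480) = -0.14 V.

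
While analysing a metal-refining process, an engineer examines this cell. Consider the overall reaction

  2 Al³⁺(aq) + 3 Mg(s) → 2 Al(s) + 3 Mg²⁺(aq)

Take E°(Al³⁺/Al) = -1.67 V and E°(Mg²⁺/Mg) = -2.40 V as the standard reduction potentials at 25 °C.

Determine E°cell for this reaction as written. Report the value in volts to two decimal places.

+0.73 V

The Al³⁺/Al couple has the higher reduction potential, so it is the cathode; Mg²⁺/Mg is oxidised at the anode.
E°cell = E°(cathode) − E°(anode) = (-1.67) − (-2.40) = +0.73 V.
Since E°cell > 0, the reaction is spontaneous under standard conditions.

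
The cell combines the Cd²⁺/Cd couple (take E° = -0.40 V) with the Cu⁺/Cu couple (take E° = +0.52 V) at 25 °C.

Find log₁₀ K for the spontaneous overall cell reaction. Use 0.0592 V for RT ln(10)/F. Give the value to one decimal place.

Cathode: Cu⁺/Cu; anode: Cd²⁺/Cd. E°cell = +0.92 V, n = 2.
log K = nE°cell / 0.0592 = (2)(+0.92) / 0.0592 = 31.1.

31.1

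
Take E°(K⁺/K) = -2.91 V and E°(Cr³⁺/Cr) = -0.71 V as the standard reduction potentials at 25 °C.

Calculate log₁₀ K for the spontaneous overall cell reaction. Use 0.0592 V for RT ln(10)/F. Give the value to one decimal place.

Cathode: Cr³⁺/Cr; anode: K⁺/K. E°cell = +2.20 V, n = 3.
log K = nE°cell / 0.0592 = (3)(+2.20) / 0.0592 = 111.5.

111.5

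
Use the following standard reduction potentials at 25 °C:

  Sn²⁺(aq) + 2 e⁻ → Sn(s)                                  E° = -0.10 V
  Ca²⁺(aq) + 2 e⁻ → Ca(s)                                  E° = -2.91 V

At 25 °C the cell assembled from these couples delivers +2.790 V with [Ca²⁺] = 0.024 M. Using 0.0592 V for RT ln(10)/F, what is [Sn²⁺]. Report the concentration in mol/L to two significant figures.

Sn²⁺/Sn is the cathode, Ca²⁺/Ca the anode: E°cell = +2.81 V, n = 2.
Overall reaction: Sn²⁺(aq) + Ca(s) → Sn(s) + Ca²⁺(aq); Q = [Ca²⁺]^1/[Sn²⁺]^1.
From E = E° − (0.0592/n) log Q: log Q = (E° − E)·n/0.0592 = (+2.81 − (+2.790))·2/0.0592 = 0.6757.
So 1·log[Sn²⁺] = 1·log(0.024) − log Q = -1.6198 − (0.6757) = -2.2955; [Sn²⁺] = 10^(-2.2955) ≈ 0.0051 M.

0.0051 M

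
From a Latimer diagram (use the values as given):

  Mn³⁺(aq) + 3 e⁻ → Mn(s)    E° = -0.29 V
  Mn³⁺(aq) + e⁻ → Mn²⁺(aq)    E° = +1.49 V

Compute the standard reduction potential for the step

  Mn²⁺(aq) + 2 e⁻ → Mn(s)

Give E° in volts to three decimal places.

-1.180 V

Sequential free energies add, so n₃E°₃ = n₁E°₁ + n₂E°₂.
With n₃ = 3, and the known step contributing 1×(+1.49) V, the unknown satisfies 2·E° = 3×(-0.29) − 1×(+1.49) = -2.360.
E° = -2.360 / 2 = -1.180 V.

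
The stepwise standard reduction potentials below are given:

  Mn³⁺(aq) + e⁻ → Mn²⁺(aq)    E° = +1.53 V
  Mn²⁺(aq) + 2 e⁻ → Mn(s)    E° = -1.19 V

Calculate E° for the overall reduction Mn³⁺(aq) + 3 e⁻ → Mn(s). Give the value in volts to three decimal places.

Since ΔG° = −nFE° is additive over sequential reductions, n₃E°₃ = n₁E°₁ + n₂E°₂.
E°₃ = (1×+1.53 + 2×-1.19) / 3 = (-0.850) / 3 = -0.283 V.
Simply averaging or adding the two E° values would be wrong; the electron-weighted sum is required.

-0.283 V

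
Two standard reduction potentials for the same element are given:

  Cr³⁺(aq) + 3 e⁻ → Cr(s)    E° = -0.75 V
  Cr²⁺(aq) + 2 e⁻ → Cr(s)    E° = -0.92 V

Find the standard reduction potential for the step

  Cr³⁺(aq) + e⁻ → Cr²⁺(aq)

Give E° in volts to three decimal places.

Sequential free energies add, so n₃E°₃ = n₁E°₁ + n₂E°₂.
With n₃ = 3, and the known step contributing 2×(-0.92) V, the unknown satisfies 1·E° = 3×(-0.75) − 2×(-0.92) = -0.410.
E° = -0.410 / 1 = -0.410 V.

-0.410 V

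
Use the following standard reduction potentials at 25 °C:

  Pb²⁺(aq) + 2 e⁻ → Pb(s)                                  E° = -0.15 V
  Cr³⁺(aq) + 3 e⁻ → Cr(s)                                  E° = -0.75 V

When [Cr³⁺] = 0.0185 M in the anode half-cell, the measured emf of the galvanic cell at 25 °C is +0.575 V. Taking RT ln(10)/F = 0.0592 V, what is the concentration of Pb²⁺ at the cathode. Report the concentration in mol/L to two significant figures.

0.010 M

Pb²⁺/Pb is the cathode, Cr³⁺/Cr the anode: E°cell = +0.60 V, n = 6.
Overall reaction: 3 Pb²⁺(aq) + 2 Cr(s) → 3 Pb(s) + 2 Cr³⁺(aq); Q = [Cr³⁺]^2/[Pb²⁺]^3.
From E = E° − (0.0592/n) log Q: log Q = (E° − E)·n/0.0592 = (+0.60 − (+0.575))·6/0.0592 = 2.5338.
So 3·log[Pb²⁺] = 2·log(0.0185) − log Q = -3.4657 − (2.5338) = -5.9995; log[Pb²⁺] = -5.9995 / 3 = -1.9998; [Pb²⁺] = 10^(-1.9998) ≈ 0.010 M.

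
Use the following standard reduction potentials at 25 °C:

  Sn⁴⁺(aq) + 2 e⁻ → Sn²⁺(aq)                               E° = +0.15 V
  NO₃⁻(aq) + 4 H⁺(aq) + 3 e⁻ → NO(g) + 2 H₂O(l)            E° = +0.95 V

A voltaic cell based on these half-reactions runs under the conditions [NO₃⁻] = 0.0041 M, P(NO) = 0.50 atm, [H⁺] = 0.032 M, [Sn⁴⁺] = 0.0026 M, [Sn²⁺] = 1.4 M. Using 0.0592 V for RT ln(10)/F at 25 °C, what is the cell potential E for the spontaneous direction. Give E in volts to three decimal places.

+0.722 V

NO₃⁻/NO is the cathode (higher E°), Sn⁴⁺/Sn²⁺ the anode: E°cell = +0.95 − (+0.15) = +0.80 V, n = 6.
Overall: 2 NO₃⁻(aq) + 8 H⁺(aq) + 3 Sn²⁺(aq) → 2 NO(g) + 4 H₂O(l) + 3 Sn⁴⁺(aq)
Q = P(NO)^2·[Sn⁴⁺]^3 / ([NO₃⁻]^2·[H⁺]^8·[Sn²⁺]^3); log Q = 7.938.
E = E° − (0.0592/n) log Q = +0.80 − (0.0592/6)(7.938) = +0.722 V.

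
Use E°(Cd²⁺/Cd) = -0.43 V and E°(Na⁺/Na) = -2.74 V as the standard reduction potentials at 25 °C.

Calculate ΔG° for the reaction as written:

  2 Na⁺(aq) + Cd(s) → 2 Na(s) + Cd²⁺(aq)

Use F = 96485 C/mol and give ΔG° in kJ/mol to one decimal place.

As written, Na⁺/Na is reduced (cathode) and Cd²⁺/Cd is oxidised (anode), so E°cell = (-2.74) − (-0.43) = -2.31 V.
Balancing electrons gives n = 2.
ΔG° = −nFE° = −(2)(96485)(-2.31) = 445,761 J = +445.8 kJ/mol.

+445.8 kJ/mol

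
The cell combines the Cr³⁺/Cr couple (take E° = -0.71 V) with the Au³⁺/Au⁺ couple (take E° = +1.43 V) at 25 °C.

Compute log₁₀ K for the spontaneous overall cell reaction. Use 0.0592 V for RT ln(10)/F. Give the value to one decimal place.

Cathode: Au³⁺/Au⁺; anode: Cr³⁺/Cr. E°cell = +2.14 V, n = 6.
log K = nE°cell / 0.0592 = (6)(+2.14) / 0.0592 = 216.9.

216.9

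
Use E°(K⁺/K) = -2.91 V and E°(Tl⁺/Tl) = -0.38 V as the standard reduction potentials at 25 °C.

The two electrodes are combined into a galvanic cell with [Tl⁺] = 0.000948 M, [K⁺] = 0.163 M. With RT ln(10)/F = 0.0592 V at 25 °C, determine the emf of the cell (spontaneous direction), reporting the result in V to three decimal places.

Tl⁺/Tl is the cathode (higher E°), K⁺/K the anode: E°cell = -0.38 − (-2.91) = +2.53 V, n = 1.
Overall: Tl⁺(aq) + K(s) → Tl(s) + K⁺(aq)
Q = [K⁺] / ([Tl⁺]); log Q = 2.235.
E = E° − (0.0592/n) log Q = +2.53 − (0.0592/1)(2.235) = +2.398 V.

+2.398 V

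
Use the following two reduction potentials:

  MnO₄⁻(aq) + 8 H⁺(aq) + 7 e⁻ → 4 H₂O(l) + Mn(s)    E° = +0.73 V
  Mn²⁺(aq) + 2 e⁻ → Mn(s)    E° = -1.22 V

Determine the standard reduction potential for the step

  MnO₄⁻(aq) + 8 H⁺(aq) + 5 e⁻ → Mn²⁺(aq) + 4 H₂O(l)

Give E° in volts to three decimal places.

+1.510 V

Sequential free energies add, so n₃E°₃ = n₁E°₁ + n₂E°₂.
With n₃ = 7, and the known step contributing 2×(-1.22) V, the unknown satisfies 5·E° = 7×(+0.73) − 2×(-1.22) = +7.550.
E° = +7.550 / 5 = +1.510 V.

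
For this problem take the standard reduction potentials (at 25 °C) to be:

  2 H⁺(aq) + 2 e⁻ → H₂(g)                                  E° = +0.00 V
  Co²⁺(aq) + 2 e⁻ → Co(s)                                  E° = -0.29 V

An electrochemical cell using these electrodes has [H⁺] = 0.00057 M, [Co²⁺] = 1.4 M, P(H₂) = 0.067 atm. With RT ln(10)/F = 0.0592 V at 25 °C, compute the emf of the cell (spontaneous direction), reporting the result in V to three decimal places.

H⁺/H₂ is the cathode (higher E°), Co²⁺/Co the anode: E°cell = +0.00 − (-0.29) = +0.29 V, n = 2.
Overall: 2 H⁺(aq) + Co(s) → H₂(g) + Co²⁺(aq)
Q = P(H₂)·[Co²⁺] / ([H⁺]^2); log Q = 5.460.
E = E° − (0.0592/n) log Q = +0.29 − (0.0592/2)(5.460) = +0.128 V.

+0.128 V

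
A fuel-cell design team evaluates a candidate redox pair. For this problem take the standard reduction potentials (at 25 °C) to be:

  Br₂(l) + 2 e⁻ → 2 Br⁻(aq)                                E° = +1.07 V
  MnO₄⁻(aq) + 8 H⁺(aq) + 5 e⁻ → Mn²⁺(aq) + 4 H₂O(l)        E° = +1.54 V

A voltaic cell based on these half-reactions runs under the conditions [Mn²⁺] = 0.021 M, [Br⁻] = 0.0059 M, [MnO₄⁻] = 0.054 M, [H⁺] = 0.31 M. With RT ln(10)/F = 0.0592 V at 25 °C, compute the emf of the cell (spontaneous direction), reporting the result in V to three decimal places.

+0.295 V

MnO₄⁻/Mn²⁺ is the cathode (higher E°), Br₂/Br⁻ the anode: E°cell = +1.54 − (+1.07) = +0.47 V, n = 10.
Overall: 2 MnO₄⁻(aq) + 16 H⁺(aq) + 10 Br⁻(aq) → 2 Mn²⁺(aq) + 8 H₂O(l) + 5 Br₂(l)
Q = [Mn²⁺]^2 / ([MnO₄⁻]^2·[H⁺]^16·[Br⁻]^10); log Q = 29.609.
E = E° − (0.0592/n) log Q = +0.47 − (0.0592/10)(29.609) = +0.295 V.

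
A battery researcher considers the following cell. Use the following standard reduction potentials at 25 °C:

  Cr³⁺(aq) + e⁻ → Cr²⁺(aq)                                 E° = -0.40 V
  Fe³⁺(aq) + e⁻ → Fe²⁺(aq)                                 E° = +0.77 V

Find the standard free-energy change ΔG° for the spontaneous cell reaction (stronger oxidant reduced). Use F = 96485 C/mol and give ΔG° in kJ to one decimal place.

-112.9 kJ

Fe³⁺/Fe²⁺ (E° = +0.77 V) is the cathode; Cr³⁺/Cr²⁺ (E° = -0.40 V) is the anode, so E°cell = +1.17 V.
Balancing electrons gives n = 1 (lcm of 1 and 1).
ΔG° = −nFE° = −(1)(96485)(+1.17) = -112,887 J = -112.9 kJ.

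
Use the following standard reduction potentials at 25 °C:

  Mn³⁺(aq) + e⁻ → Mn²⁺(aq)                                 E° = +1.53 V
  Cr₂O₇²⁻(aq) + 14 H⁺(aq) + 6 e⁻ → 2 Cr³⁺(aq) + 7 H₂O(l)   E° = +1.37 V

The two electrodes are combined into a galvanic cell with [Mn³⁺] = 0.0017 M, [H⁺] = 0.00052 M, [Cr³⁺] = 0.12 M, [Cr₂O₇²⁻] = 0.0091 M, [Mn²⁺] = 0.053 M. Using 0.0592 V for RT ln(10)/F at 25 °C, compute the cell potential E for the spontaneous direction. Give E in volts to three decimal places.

Mn³⁺/Mn²⁺ is the cathode (higher E°), Cr₂O₇²⁻/Cr³⁺ the anode: E°cell = +1.53 − (+1.37) = +0.16 V, n = 6.
Overall: 6 Mn³⁺(aq) + 2 Cr³⁺(aq) + 7 H₂O(l) → 6 Mn²⁺(aq) + Cr₂O₇²⁻(aq) + 14 H⁺(aq)
Q = [Mn²⁺]^6·[Cr₂O₇²⁻]·[H⁺]^14 / ([Mn³⁺]^6·[Cr³⁺]^2); log Q = -37.212.
E = E° − (0.0592/n) log Q = +0.16 − (0.0592/6)(-37.212) = +0.527 V.

+0.527 V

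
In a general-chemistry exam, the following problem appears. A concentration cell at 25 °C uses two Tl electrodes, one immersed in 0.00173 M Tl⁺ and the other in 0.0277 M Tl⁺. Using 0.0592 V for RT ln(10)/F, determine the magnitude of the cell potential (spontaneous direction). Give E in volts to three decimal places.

For a concentration cell E°cell = 0. The 0.0277 M side is the cathode (reduction is favoured where [Tl⁺] is higher).
With n = 1, E = −(0.0592/1) log([Tl⁺]ₐₙ/[Tl⁺]꜀ₐₜ) = −(0.0592/1) log(0.00173/0.0277) = −(0.0592/1)(-1.204) = +0.071 V.

+0.071 V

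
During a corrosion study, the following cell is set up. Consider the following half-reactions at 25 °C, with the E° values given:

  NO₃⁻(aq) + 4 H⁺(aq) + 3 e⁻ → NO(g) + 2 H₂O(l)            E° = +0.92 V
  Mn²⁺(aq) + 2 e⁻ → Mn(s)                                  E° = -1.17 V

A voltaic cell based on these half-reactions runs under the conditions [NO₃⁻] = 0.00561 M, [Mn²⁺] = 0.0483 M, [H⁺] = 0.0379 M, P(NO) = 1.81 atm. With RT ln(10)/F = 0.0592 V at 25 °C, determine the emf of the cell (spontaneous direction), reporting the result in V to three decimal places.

+1.967 V

NO₃⁻/NO is the cathode (higher E°), Mn²⁺/Mn the anode: E°cell = +0.92 − (-1.17) = +2.09 V, n = 6.
Overall: 2 NO₃⁻(aq) + 8 H⁺(aq) + 3 Mn(s) → 2 NO(g) + 4 H₂O(l) + 3 Mn²⁺(aq)
Q = P(NO)^2·[Mn²⁺]^3 / ([NO₃⁻]^2·[H⁺]^8); log Q = 12.440.
E = E° − (0.0592/n) log Q = +2.09 − (0.0592/6)(12.440) = +1.967 V.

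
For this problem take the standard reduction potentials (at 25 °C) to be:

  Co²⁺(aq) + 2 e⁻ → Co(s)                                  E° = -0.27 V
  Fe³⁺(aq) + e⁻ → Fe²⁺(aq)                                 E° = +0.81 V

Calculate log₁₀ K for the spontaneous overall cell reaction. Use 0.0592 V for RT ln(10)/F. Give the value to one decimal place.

36.5

Cathode: Fe³⁺/Fe²⁺; anode: Co²⁺/Co. E°cell = +1.08 V, n = 2.
log K = nE°cell / 0.0592 = (2)(+1.08) / 0.0592 = 36.5.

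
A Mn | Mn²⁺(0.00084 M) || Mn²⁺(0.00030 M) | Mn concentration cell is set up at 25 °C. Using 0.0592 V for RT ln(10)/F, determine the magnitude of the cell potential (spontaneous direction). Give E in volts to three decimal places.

For a concentration cell E°cell = 0. The 0.00084 M side is the cathode (reduction is favoured where [Mn²⁺] is higher).
With n = 2, E = −(0.0592/2) log([Mn²⁺]ₐₙ/[Mn²⁺]꜀ₐₜ) = −(0.0592/2) log(0.0003/0.00084) = −(0.0592/2)(-0.447) = +0.013 V.

+0.013 V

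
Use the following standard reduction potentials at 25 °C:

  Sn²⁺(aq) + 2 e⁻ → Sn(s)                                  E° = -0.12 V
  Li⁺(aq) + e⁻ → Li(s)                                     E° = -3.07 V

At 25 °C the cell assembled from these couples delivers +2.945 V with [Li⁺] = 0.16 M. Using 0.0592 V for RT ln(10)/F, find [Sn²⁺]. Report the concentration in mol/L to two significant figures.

0.017 M

Sn²⁺/Sn is the cathode, Li⁺/Li the anode: E°cell = +2.95 V, n = 2.
Overall reaction: Sn²⁺(aq) + 2 Li(s) → Sn(s) + 2 Li⁺(aq); Q = [Li⁺]^2/[Sn²⁺]^1.
From E = E° − (0.0592/n) log Q: log Q = (E° − E)·n/0.0592 = (+2.95 − (+2.945))·2/0.0592 = 0.1689.
So 1·log[Sn²⁺] = 2·log(0.16) − log Q = -1.5918 − (0.1689) = -1.7607; [Sn²⁺] = 10^(-1.7607) ≈ 0.017 M.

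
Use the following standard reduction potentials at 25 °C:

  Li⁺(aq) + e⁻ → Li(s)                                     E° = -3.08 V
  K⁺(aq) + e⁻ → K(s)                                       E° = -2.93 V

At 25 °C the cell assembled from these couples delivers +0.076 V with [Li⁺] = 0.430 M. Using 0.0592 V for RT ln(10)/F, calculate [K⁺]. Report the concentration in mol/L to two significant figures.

K⁺/K is the cathode, Li⁺/Li the anode: E°cell = +0.15 V, n = 1.
Overall reaction: K⁺(aq) + Li(s) → K(s) + Li⁺(aq); Q = [Li⁺]^1/[K⁺]^1.
From E = E° − (0.0592/n) log Q: log Q = (E° − E)·n/0.0592 = (+0.15 − (+0.076))·1/0.0592 = 1.2500.
So 1·log[K⁺] = 1·log(0.43) − log Q = -0.3665 − (1.2500) = -1.6165; [K⁺] = 10^(-1.6165) ≈ 0.024 M.

0.024 M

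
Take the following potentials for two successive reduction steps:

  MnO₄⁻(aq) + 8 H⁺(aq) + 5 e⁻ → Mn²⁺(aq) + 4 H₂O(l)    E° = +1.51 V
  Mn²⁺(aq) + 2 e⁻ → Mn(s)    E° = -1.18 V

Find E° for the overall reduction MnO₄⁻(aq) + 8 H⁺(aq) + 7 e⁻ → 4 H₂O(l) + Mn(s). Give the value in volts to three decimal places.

+0.741 V

Standard free energies of sequential steps add: ΔG°₃ = ΔG°₁ + ΔG°₂, so n₃E°₃ = n₁E°₁ + n₂E°₂.
E°₃ = (5×+1.51 + 2×-1.18) / 7 = (+5.190) / 7 = +0.741 V.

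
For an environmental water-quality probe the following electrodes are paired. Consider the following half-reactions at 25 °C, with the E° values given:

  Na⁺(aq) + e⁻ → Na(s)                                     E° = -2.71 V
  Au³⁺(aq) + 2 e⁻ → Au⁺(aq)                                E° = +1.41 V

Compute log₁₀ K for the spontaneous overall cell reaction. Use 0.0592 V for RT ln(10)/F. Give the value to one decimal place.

Cathode: Au³⁺/Au⁺; anode: Na⁺/Na. E°cell = +4.12 V, n = 2.
log K = nE°cell / 0.0592 = (2)(+4.12) / 0.0592 = 139.2.

139.2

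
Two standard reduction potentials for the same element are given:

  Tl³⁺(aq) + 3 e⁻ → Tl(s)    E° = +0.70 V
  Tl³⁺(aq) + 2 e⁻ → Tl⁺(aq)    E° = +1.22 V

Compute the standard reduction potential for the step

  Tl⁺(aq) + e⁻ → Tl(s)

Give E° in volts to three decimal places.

-0.340 V

Sequential free energies add, so n₃E°₃ = n₁E°₁ + n₂E°₂.
With n₃ = 3, and the known step contributing 2×(+1.22) V, the unknown satisfies 1·E° = 3×(+0.70) − 2×(+1.22) = -0.340.
E° = -0.340 / 1 = -0.340 V.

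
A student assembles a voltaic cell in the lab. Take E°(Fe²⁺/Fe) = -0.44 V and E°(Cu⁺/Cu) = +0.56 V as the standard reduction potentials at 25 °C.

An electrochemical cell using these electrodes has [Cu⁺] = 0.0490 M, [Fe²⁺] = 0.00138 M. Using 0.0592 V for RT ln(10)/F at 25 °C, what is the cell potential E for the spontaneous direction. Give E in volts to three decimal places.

Cu⁺/Cu is the cathode (higher E°), Fe²⁺/Fe the anode: E°cell = +0.56 − (-0.44) = +1.00 V, n = 2.
Overall: 2 Cu⁺(aq) + Fe(s) → 2 Cu(s) + Fe²⁺(aq)
Q = [Fe²⁺] / ([Cu⁺]^2); log Q = -0.241.
E = E° − (0.0592/n) log Q = +1.00 − (0.0592/2)(-0.241) = +1.007 V.

+1.007 V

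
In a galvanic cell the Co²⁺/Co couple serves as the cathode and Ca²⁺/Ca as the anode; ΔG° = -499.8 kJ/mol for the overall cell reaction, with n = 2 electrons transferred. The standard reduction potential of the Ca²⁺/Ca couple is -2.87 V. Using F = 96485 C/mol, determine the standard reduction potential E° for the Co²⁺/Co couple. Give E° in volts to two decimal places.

-0.28 V

E°cell = −ΔG°/(nF) = −(-499.8×10³)/((2)(96485)) = +2.590 V.
Since Co²⁺/Co is the cathode and Ca²⁺/Ca the anode, E°cell = E°(Co²⁺/Co) − E°(Ca²⁺/Ca).
So E°(Co²⁺/Co) = E°cell + E°(Ca²⁺/Ca) = +2.590 + (-2.87) = -0.28 V.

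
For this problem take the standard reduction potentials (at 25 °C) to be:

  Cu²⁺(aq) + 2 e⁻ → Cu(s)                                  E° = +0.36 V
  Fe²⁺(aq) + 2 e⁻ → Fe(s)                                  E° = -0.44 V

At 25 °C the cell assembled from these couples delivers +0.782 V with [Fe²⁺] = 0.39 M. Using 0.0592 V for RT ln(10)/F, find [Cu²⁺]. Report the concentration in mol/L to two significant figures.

0.096 M

Cu²⁺/Cu is the cathode, Fe²⁺/Fe the anode: E°cell = +0.80 V, n = 2.
Overall reaction: Cu²⁺(aq) + Fe(s) → Cu(s) + Fe²⁺(aq); Q = [Fe²⁺]^1/[Cu²⁺]^1.
From E = E° − (0.0592/n) log Q: log Q = (E° − E)·n/0.0592 = (+0.80 − (+0.782))·2/0.0592 = 0.6081.
So 1·log[Cu²⁺] = 1·log(0.39) − log Q = -0.4089 − (0.6081) = -1.0170; [Cu²⁺] = 10^(-1.0170) ≈ 0.096 M.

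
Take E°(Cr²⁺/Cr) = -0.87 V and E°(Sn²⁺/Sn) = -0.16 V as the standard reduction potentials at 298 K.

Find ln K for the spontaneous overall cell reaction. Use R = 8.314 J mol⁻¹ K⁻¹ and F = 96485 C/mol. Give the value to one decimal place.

55.3

Cathode: Sn²⁺/Sn; anode: Cr²⁺/Cr. E°cell = (-0.16) − (-0.87) = +0.71 V, with n = 2.
ΔG° = −nFE° = −RT ln K, so ln K = nFE°/(RT) = (2)(96485)(+0.71) / ((8.314)(298)) = 55.300.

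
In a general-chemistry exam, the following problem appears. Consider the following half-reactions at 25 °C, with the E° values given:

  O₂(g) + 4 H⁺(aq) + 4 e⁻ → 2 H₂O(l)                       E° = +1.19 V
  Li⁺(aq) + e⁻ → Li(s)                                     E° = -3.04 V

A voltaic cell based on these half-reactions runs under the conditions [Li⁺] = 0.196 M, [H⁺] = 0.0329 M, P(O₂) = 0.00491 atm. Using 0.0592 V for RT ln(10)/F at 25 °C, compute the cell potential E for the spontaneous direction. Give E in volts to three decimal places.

+4.150 V

O₂/H₂O is the cathode (higher E°), Li⁺/Li the anode: E°cell = +1.19 − (-3.04) = +4.23 V, n = 4.
Overall: O₂(g) + 4 H⁺(aq) + 4 Li(s) → 2 H₂O(l) + 4 Li⁺(aq)
Q = [Li⁺]^4 / (P(O₂)·[H⁺]^4); log Q = 5.409.
E = E° − (0.0592/n) log Q = +4.23 − (0.0592/4)(5.409) = +4.150 V.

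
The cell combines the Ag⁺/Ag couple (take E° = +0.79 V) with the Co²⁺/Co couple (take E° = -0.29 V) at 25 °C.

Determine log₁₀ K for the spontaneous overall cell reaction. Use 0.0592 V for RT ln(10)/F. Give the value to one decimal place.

Cathode: Ag⁺/Ag; anode: Co²⁺/Co. E°cell = +1.08 V, n = 2.
log K = nE°cell / 0.0592 = (2)(+1.08) / 0.0592 = 36.5.

36.5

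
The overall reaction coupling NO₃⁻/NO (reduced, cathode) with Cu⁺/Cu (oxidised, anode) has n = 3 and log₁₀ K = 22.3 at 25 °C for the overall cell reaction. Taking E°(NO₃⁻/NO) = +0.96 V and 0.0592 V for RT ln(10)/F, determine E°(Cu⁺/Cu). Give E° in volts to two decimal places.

E°cell = (0.0592/n)·log K = (0.0592/3)(22.3) = +0.440 V.
Since NO₃⁻/NO is the cathode and Cu⁺/Cu the anode, E°cell = E°(NO₃⁻/NO) − E°(Cu⁺/Cu).
So E°(Cu⁺/Cu) = E°(NO₃⁻/NO) − E°cell = (+0.96) − (+0.440) = +0.52 V.

+0.52 V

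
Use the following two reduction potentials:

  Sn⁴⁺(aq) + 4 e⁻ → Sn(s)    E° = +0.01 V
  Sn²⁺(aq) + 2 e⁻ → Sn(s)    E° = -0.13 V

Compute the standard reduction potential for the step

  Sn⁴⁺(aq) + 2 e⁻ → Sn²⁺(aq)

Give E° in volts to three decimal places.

Sequential free energies add, so n₃E°₃ = n₁E°₁ + n₂E°₂.
With n₃ = 4, and the known step contributing 2×(-0.13) V, the unknown satisfies 2·E° = 4×(+0.01) − 2×(-0.13) = +0.300.
E° = +0.300 / 2 = +0.150 V.

+0.150 V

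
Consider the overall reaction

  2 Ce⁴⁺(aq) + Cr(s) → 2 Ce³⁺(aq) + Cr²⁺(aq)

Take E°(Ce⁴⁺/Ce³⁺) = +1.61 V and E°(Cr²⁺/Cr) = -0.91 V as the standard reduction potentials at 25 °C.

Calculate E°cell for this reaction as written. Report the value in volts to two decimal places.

The Ce⁴⁺/Ce³⁺ couple has the higher reduction potential, so it is the cathode; Cr²⁺/Cr is oxidised at the anode.
E°cell = E°(cathode) − E°(anode) = (+1.61) − (-0.91) = +2.52 V.

+2.52 V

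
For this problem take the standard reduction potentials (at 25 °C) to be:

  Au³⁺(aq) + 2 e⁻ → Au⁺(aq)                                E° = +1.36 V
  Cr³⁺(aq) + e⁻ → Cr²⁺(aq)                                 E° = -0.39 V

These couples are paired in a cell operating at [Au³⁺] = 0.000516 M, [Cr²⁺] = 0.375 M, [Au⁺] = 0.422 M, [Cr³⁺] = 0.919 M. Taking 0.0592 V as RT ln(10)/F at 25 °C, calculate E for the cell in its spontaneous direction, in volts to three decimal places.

Au³⁺/Au⁺ is the cathode (higher E°), Cr³⁺/Cr²⁺ the anode: E°cell = +1.36 − (-0.39) = +1.75 V, n = 2.
Overall: Au³⁺(aq) + 2 Cr²⁺(aq) → Au⁺(aq) + 2 Cr³⁺(aq)
Q = [Au⁺]·[Cr³⁺]^2 / ([Au³⁺]·[Cr²⁺]^2); log Q = 3.691.
E = E° − (0.0592/n) log Q = +1.75 − (0.0592/2)(3.691) = +1.641 V.

+1.641 V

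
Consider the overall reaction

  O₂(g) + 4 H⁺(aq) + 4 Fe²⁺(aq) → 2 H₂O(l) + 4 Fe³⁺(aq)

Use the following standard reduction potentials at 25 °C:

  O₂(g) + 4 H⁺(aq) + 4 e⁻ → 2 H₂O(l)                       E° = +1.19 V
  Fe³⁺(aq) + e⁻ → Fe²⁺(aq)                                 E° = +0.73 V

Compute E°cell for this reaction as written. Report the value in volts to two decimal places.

+0.46 V

The O₂/H₂O couple has the higher reduction potential, so it is the cathode; Fe³⁺/Fe²⁺ is oxidised at the anode.
E°cell = E°(cathode) − E°(anode) = (+1.19) − (+0.73) = +0.46 V.
Since E°cell > 0, the reaction is spontaneous under standard conditions.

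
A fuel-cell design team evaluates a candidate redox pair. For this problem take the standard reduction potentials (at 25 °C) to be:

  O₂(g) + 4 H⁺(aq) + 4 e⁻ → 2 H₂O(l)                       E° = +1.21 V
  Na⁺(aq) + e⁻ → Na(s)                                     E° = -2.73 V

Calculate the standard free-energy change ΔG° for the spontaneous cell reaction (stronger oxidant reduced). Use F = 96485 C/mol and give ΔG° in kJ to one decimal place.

-1520.6 kJ

O₂/H₂O (E° = +1.21 V) is the cathode; Na⁺/Na (E° = -2.73 V) is the anode, so E°cell = +3.94 V.
Balancing electrons gives n = 4 (lcm of 4 and 1).
ΔG° = −nFE° = −(4)(96485)(+3.94) = -1,520,604 J = -1520.6 kJ.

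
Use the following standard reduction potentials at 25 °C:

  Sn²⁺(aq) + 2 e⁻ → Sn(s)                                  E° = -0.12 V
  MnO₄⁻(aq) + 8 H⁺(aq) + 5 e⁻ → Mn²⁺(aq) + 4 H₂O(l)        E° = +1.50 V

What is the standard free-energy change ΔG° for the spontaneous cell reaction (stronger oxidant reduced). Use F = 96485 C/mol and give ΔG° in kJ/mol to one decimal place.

MnO₄⁻/Mn²⁺ (E° = +1.50 V) is the cathode; Sn²⁺/Sn (E° = -0.12 V) is the anode, so E°cell = +1.62 V.
Balancing electrons gives n = 10 (lcm of 5 and 2).
ΔG° = −nFE° = −(10)(96485)(+1.62) = -1,563,057 J = -1563.1 kJ/mol.

-1563.1 kJ/mol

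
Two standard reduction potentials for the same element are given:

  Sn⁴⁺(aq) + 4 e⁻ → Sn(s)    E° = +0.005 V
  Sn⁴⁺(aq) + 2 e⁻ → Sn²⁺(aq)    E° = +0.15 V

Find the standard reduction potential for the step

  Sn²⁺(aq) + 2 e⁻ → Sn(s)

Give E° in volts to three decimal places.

-0.140 V

Sequential free energies add, so n₃E°₃ = n₁E°₁ + n₂E°₂.
With n₃ = 4, and the known step contributing 2×(+0.15) V, the unknown satisfies 2·E° = 4×(+0.005) − 2×(+0.15) = -0.280.
E° = -0.280 / 2 = -0.140 V.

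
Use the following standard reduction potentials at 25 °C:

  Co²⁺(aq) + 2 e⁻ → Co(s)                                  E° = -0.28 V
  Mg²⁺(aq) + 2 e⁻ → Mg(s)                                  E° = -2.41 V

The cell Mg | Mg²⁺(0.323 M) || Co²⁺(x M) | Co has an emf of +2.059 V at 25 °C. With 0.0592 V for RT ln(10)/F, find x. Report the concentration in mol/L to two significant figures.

Co²⁺/Co is the cathode, Mg²⁺/Mg the anode: E°cell = +2.13 V, n = 2.
Overall reaction: Co²⁺(aq) + Mg(s) → Co(s) + Mg²⁺(aq); Q = [Mg²⁺]^1/[Co²⁺]^1.
From E = E° − (0.0592/n) log Q: log Q = (E° − E)·n/0.0592 = (+2.13 − (+2.059))·2/0.0592 = 2.3986.
So 1·log[Co²⁺] = 1·log(0.323) − log Q = -0.4908 − (2.3986) = -2.8894; [Co²⁺] = 10^(-2.8894) ≈ 0.0013 M.

0.0013 M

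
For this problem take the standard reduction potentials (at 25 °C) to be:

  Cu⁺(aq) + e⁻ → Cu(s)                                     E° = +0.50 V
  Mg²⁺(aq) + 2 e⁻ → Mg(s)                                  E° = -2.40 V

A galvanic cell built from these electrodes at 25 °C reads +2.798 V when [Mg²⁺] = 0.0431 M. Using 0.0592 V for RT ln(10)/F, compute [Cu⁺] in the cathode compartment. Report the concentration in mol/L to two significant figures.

0.0039 M

Cu⁺/Cu is the cathode, Mg²⁺/Mg the anode: E°cell = +2.90 V, n = 2.
Overall reaction: 2 Cu⁺(aq) + Mg(s) → 2 Cu(s) + Mg²⁺(aq); Q = [Mg²⁺]^1/[Cu⁺]^2.
From E = E° − (0.0592/n) log Q: log Q = (E° − E)·n/0.0592 = (+2.90 − (+2.798))·2/0.0592 = 3.4459.
So 2·log[Cu⁺] = 1·log(0.0431) − log Q = -1.3655 − (3.4459) = -4.8114; log[Cu⁺] = -4.8114 / 2 = -2.4057; [Cu⁺] = 10^(-2.4057) ≈ 0.0039 M.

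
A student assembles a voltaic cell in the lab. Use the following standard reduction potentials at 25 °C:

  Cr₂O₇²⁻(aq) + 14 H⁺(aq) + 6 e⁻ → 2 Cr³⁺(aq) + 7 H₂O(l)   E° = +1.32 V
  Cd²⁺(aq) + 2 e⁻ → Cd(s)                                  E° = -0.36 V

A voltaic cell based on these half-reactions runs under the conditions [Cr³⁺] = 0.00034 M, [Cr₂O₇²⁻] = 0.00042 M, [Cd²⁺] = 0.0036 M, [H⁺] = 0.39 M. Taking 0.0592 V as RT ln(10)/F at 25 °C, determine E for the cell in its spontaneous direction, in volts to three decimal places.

Cr₂O₇²⁻/Cr³⁺ is the cathode (higher E°), Cd²⁺/Cd the anode: E°cell = +1.32 − (-0.36) = +1.68 V, n = 6.
Overall: Cr₂O₇²⁻(aq) + 14 H⁺(aq) + 3 Cd(s) → 2 Cr³⁺(aq) + 7 H₂O(l) + 3 Cd²⁺(aq)
Q = [Cr³⁺]^2·[Cd²⁺]^3 / ([Cr₂O₇²⁻]·[H⁺]^14); log Q = -5.166.
E = E° − (0.0592/n) log Q = +1.68 − (0.0592/6)(-5.166) = +1.731 V.

+1.731 V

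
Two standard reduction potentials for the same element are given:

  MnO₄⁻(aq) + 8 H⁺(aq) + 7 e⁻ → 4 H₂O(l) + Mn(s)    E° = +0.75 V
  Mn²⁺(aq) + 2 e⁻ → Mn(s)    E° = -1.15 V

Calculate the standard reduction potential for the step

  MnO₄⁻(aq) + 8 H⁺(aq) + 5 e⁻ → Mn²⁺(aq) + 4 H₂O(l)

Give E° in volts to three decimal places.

+1.510 V

Sequential free energies add, so n₃E°₃ = n₁E°₁ + n₂E°₂.
With n₃ = 7, and the known step contributing 2×(-1.15) V, the unknown satisfies 5·E° = 7×(+0.75) − 2×(-1.15) = +7.550.
E° = +7.550 / 5 = +1.510 V.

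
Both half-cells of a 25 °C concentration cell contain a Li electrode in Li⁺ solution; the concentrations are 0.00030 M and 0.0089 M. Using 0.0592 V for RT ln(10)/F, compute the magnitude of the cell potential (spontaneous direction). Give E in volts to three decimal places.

+0.087 V

For a concentration cell E°cell = 0. The 0.0089 M side is the cathode (reduction is favoured where [Li⁺] is higher).
With n = 1, E = −(0.0592/1) log([Li⁺]ₐₙ/[Li⁺]꜀ₐₜ) = −(0.0592/1) log(0.0003/0.0089) = −(0.0592/1)(-1.472) = +0.087 V.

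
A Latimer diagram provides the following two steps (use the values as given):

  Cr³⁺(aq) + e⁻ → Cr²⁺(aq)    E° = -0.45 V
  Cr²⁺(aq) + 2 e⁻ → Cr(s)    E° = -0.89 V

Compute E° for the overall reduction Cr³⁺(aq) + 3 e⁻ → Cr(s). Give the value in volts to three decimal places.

Since ΔG° = −nFE° is additive over sequential reductions, n₃E°₃ = n₁E°₁ + n₂E°₂.
E°₃ = (1×-0.45 + 2×-0.89) / 3 = (-2.230) / 3 = -0.743 V.

-0.743 V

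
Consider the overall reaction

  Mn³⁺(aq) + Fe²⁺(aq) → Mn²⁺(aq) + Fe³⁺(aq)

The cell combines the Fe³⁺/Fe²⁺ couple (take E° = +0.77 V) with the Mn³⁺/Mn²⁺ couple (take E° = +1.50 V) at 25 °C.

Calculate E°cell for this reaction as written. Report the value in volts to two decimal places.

+0.73 V

The Mn³⁺/Mn²⁺ couple has the higher reduction potential, so it is the cathode; Fe³⁺/Fe²⁺ is oxidised at the anode.
E°cell = E°(cathode) − E°(anode) = (+1.50) − (+0.77) = +0.73 V.
Since E°cell > 0, the reaction is spontaneous under standard conditions.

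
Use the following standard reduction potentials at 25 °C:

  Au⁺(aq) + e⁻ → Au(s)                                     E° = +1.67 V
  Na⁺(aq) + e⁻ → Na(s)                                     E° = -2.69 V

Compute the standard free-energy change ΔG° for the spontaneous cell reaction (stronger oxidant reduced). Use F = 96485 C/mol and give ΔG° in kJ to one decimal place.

-420.7 kJ

Au⁺/Au (E° = +1.67 V) is the cathode; Na⁺/Na (E° = -2.69 V) is the anode, so E°cell = +4.36 V.
Balancing electrons gives n = 1 (lcm of 1 and 1).
ΔG° = −nFE° = −(1)(96485)(+4.36) = -420,675 J = -420.7 kJ.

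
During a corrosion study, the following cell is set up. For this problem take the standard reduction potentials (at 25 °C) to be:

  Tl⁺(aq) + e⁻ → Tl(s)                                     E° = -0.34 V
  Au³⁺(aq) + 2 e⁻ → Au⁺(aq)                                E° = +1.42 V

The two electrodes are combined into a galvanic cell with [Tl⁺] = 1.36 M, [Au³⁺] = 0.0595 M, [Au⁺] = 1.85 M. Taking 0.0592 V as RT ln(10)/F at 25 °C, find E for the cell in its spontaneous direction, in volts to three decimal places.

Au³⁺/Au⁺ is the cathode (higher E°), Tl⁺/Tl the anode: E°cell = +1.42 − (-0.34) = +1.76 V, n = 2.
Overall: Au³⁺(aq) + 2 Tl(s) → Au⁺(aq) + 2 Tl⁺(aq)
Q = [Au⁺]·[Tl⁺]^2 / ([Au³⁺]); log Q = 1.760.
E = E° − (0.0592/n) log Q = +1.76 − (0.0592/2)(1.760) = +1.708 V.

+1.708 V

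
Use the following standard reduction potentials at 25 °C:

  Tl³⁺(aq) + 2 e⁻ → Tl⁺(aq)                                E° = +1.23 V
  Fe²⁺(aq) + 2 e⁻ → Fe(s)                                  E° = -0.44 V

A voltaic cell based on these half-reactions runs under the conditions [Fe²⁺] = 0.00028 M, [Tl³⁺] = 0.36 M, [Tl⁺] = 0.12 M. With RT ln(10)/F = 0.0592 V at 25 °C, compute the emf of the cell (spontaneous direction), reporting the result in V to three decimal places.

+1.789 V

Tl³⁺/Tl⁺ is the cathode (higher E°), Fe²⁺/Fe the anode: E°cell = +1.23 − (-0.44) = +1.67 V, n = 2.
Overall: Tl³⁺(aq) + Fe(s) → Tl⁺(aq) + Fe²⁺(aq)
Q = [Tl⁺]·[Fe²⁺] / ([Tl³⁺]); log Q = -4.030.
E = E° − (0.0592/n) log Q = +1.67 − (0.0592/2)(-4.030) = +1.789 V.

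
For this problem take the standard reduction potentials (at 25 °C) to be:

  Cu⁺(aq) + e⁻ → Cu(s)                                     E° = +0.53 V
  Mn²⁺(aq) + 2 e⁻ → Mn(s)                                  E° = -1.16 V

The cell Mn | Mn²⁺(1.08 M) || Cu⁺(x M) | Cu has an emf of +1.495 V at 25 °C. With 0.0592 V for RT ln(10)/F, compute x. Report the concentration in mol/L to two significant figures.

Cu⁺/Cu is the cathode, Mn²⁺/Mn the anode: E°cell = +1.69 V, n = 2.
Overall reaction: 2 Cu⁺(aq) + Mn(s) → 2 Cu(s) + Mn²⁺(aq); Q = [Mn²⁺]^1/[Cu⁺]^2.
From E = E° − (0.0592/n) log Q: log Q = (E° − E)·n/0.0592 = (+1.69 − (+1.495))·2/0.0592 = 6.5878.
So 2·log[Cu⁺] = 1·log(1.08) − log Q = 0.0334 − (6.5878) = -6.5544; log[Cu⁺] = -6.5544 / 2 = -3.2772; [Cu⁺] = 10^(-3.2772) ≈ 0.00053 M.

0.00053 M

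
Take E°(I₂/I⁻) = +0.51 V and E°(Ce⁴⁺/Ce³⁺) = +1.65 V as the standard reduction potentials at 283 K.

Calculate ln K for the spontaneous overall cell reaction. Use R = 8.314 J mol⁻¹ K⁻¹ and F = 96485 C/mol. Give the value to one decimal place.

93.5

Cathode: Ce⁴⁺/Ce³⁺; anode: I₂/I⁻. E°cell = (+1.65) − (+0.51) = +1.14 V, with n = 2.
ΔG° = −nFE° = −RT ln K, so ln K = nFE°/(RT) = (2)(96485)(+1.14) / ((8.314)(283)) = 93.497.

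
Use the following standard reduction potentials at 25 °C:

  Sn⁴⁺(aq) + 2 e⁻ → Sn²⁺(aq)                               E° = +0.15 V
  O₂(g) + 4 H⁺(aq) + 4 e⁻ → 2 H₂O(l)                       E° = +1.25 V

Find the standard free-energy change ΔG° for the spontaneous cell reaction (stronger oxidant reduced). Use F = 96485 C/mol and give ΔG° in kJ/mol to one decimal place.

-424.5 kJ/mol

O₂/H₂O (E° = +1.25 V) is the cathode; Sn⁴⁺/Sn²⁺ (E° = +0.15 V) is the anode, so E°cell = +1.10 V.
Balancing electrons gives n = 4 (lcm of 4 and 2).
ΔG° = −nFE° = −(4)(96485)(+1.10) = -424,534 J = -424.5 kJ/mol.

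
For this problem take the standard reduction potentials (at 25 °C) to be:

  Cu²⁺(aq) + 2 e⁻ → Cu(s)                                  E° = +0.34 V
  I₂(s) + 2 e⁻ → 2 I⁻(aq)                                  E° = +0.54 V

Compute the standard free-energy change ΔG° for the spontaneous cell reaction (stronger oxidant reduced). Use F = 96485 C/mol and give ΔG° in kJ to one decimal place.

I₂/I⁻ (E° = +0.54 V) is the cathode; Cu²⁺/Cu (E° = +0.34 V) is the anode, so E°cell = +0.20 V.
Balancing electrons gives n = 2 (lcm of 2 and 2).
ΔG° = −nFE° = −(2)(96485)(+0.20) = -38,594 J = -38.6 kJ.

-38.6 kJ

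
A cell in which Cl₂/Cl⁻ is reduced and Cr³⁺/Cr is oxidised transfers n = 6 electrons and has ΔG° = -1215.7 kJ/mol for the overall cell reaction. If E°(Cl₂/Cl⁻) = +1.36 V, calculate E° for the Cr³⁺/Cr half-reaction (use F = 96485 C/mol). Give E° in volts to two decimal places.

E°cell = −ΔG°/(nF) = −(-1215.7×10³)/((6)(96485)) = +2.100 V.
Since Cl₂/Cl⁻ is the cathode and Cr³⁺/Cr the anode, E°cell = E°(Cl₂/Cl⁻) − E°(Cr³⁺/Cr).
So E°(Cr³⁺/Cr) = E°(Cl₂/Cl⁻) − E°cell = (+1.36) − (+2.100) = -0.74 V.

-0.74 V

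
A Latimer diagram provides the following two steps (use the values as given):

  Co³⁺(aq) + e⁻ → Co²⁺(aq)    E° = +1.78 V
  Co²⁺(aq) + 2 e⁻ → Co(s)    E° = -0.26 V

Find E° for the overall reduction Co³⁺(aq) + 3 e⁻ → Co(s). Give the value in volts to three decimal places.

Standard free energies of sequential steps add: ΔG°₃ = ΔG°₁ + ΔG°₂, so n₃E°₃ = n₁E°₁ + n₂E°₂.
E°₃ = (1×+1.78 + 2×-0.26) / 3 = (+1.260) / 3 = +0.420 V.

+0.420 V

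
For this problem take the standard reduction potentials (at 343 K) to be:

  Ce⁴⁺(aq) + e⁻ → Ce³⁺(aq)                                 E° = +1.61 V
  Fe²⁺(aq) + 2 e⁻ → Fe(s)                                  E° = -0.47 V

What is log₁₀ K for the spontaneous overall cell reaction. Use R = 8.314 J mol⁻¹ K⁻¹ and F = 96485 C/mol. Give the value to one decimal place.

61.1

Cathode: Ce⁴⁺/Ce³⁺; anode: Fe²⁺/Fe. E°cell = (+1.61) − (-0.47) = +2.08 V, with n = 2.
ΔG° = −nFE° = −RT ln K, so ln K = nFE°/(RT) = (2)(96485)(+2.08) / ((8.314)(343)) = 140.750.
log₁₀ K = 140.750 / ln 10 = 61.1.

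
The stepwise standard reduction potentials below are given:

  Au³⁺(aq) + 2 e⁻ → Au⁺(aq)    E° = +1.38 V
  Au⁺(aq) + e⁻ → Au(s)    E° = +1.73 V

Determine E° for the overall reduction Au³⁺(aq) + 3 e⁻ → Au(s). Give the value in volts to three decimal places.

+1.497 V

Standard free energies of sequential steps add: ΔG°₃ = ΔG°₁ + ΔG°₂, so n₃E°₃ = n₁E°₁ + n₂E°₂.
E°₃ = (2×+1.38 + 1×+1.73) / 3 = (+4.490) / 3 = +1.497 V.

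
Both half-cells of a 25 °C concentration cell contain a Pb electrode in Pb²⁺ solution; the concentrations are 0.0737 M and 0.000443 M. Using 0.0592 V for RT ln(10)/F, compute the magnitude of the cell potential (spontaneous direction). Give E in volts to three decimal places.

+0.066 V

For a concentration cell E°cell = 0. The 0.0737 M side is the cathode (reduction is favoured where [Pb²⁺] is higher).
With n = 2, E = −(0.0592/2) log([Pb²⁺]ₐₙ/[Pb²⁺]꜀ₐₜ) = −(0.0592/2) log(0.000443/0.0737) = −(0.0592/2)(-2.221) = +0.066 V.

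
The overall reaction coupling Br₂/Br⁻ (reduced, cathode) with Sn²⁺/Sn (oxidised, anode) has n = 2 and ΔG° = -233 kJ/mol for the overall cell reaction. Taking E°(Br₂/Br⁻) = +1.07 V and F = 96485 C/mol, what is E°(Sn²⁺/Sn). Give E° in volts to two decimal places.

E°cell = −ΔG°/(nF) = −(-233×10³)/((2)(96485)) = +1.207 V.
Since Br₂/Br⁻ is the cathode and Sn²⁺/Sn the anode, E°cell = E°(Br₂/Br⁻) − E°(Sn²⁺/Sn).
So E°(Sn²⁺/Sn) = E°(Br₂/Br⁻) − E°cell = (+1.07) − (+1.207) = -0.14 V.

-0.14 V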